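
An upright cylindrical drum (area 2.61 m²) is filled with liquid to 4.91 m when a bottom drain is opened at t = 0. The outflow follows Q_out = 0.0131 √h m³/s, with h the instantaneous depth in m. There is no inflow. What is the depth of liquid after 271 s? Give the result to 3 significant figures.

With no inflow, A dh/dt = −0.0131 √h.
This is separable: 2 d(√h)/dt = −0.0131/A, so √h = √h₀ − (0.0131/(2A)) t.
√h = √4.91 − 0.0131·271/(2·2.61) = 2.2159 − 0.68010 = 1.5358.
h = 1.5358² = 2.3585 m.

2.36 m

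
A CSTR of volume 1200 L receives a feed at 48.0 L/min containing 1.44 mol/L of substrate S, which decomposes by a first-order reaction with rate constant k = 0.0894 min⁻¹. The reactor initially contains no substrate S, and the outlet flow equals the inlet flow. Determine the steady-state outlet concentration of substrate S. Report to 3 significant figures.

Species balance: V dC/dt = Q C_in − Q C − k V C.
Steady state (dC/dt = 0): C_ss = Q C_in/(Q + kV) = C_in/(1 + kV/Q).
C_ss = 48.0·1.44/(48.0 + 0.0894·1200) = 69.120/155.28 = 0.44513 mol/L.

0.445 mol/L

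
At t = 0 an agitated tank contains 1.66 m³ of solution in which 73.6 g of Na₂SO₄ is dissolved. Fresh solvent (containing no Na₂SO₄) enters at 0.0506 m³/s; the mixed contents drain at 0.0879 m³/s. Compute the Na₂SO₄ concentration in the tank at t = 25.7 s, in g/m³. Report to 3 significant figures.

Total volume: dV/dt = Q_in − Q_out = -0.037300 m³/s, so V(t) = 1.66 − 0.037300 t and V(25.7) = 0.70139 m³.
No Na₂SO₄ enters, so dm/dt = −Q_out · (m/V).
Separate: dm/m = −Q_out dt/V(t) ⇒ ln(m/m₀) = −(Q_out/(Q_in−Q_out)) ln(V/V₀).
m = m₀ (V₀/V)^(Q_out/(Q_in−Q_out)) = 73.6 × (1.66/0.70139)^(-2.3566) = 9.6643 g.
C = m/V = 9.6643/0.70139 = 13.779 g/m³.

13.8 g/m³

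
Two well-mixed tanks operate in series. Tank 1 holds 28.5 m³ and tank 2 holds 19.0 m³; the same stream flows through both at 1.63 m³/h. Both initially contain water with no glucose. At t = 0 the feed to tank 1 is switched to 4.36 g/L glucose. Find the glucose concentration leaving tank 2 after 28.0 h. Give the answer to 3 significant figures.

Species balance on tank i: dCᵢ/dt = (Cᵢ₋₁ − Cᵢ)/τᵢ with τᵢ = Vᵢ/Q.
τ₁ = 28.5/1.63 = 17.485 h; τ₂ = 19.0/1.63 = 11.656 h.
Solving the cascade with C₁(0)=C₂(0)=0 gives C₂(t) = C_in[1 − (τ₁ e^(−t/τ₁) − τ₂ e^(−t/τ₂))/(τ₁ − τ₂)].
At t = 28.0: e^(−t/τ₁) = 0.20161, e^(−t/τ₂) = 0.090527.
C₂ = 4.36·[1 − (17.485·0.20161 − 11.656·0.090527)/(5.8282)] = 4.36·0.57621 = 2.5123 g/L.

2.51 g/L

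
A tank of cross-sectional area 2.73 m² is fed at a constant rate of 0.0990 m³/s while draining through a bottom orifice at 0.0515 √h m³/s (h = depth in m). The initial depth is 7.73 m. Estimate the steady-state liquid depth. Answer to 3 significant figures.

3.70 m

Mass balance (ρ constant): A dh/dt = Q_in − 0.0515 √h. At steady state dh/dt = 0:
Q_in = 0.0515 √h_ss ⇒ √h_ss = 0.0990/0.0515 = 1.9223.
h_ss = 1.9223² = 3.6954 m. (Since h₀ = 7.73 m > h_ss, the level will fall toward this value.)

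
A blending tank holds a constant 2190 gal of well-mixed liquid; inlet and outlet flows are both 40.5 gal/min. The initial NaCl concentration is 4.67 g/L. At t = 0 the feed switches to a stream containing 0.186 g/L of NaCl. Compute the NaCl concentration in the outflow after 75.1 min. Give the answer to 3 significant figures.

Mass balance on the solute (V constant): V dC/dt = Q(C_in − C).
Rewrite as dC/dt + C/τ = C_in/τ, τ = V/Q = 54.074 min.
Integrating: C(t) = C_in + (C₀ − C_in) e^(−t/τ).
C(75.1) = 0.186 + (4.67 − 0.186)·e^(−75.1/54.074) = 0.186 + (4.4840)·0.24937 = 1.3042 g/L.

1.30 g/L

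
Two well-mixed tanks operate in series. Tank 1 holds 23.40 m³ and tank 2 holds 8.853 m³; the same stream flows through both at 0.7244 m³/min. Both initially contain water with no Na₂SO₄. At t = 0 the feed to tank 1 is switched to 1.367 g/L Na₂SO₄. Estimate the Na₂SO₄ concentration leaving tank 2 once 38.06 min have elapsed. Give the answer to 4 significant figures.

Species balance on tank i: dCᵢ/dt = (Cᵢ₋₁ − Cᵢ)/τᵢ with τᵢ = Vᵢ/Q.
τ₁ = 23.40/0.7244 = 32.3026 min; τ₂ = 8.853/0.7244 = 12.2211 min.
Solving the cascade with C₁(0)=C₂(0)=0 gives C₂(t) = C_in[1 − (τ₁ e^(−t/τ₁) − τ₂ e^(−t/τ₂))/(τ₁ − τ₂)].
At t = 38.06: e^(−t/τ₁) = 0.307822, e^(−t/τ₂) = 0.0444108.
C₂ = 1.367·[1 − (32.3026·0.307822 − 12.2211·0.0444108)/(20.0814)] = 1.367·0.531871 = 0.727068 g/L.

0.7271 g/L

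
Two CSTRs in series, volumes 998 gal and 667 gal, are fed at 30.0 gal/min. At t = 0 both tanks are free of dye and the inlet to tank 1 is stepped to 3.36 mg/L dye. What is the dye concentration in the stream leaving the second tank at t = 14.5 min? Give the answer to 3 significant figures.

0.335 mg/L

Species balance on tank i: dCᵢ/dt = (Cᵢ₋₁ − Cᵢ)/τᵢ with τᵢ = Vᵢ/Q.
τ₁ = 998/30.0 = 33.267 min; τ₂ = 667/30.0 = 22.233 min.
Tank 1: C₁ = C_in(1 − e^(−t/τ₁)). Tank 2 (τ₁ ≠ τ₂): C₂ = C_in[1 − (τ₁ e^(−t/τ₁) − τ₂ e^(−t/τ₂))/(τ₁ − τ₂)].
At t = 14.5: e^(−t/τ₁) = 0.64670, e^(−t/τ₂) = 0.52091.
C₂ = 3.36·[1 − (33.267·0.64670 − 22.233·0.52091)/(11.033)] = 3.36·0.099822 = 0.33540 mg/L.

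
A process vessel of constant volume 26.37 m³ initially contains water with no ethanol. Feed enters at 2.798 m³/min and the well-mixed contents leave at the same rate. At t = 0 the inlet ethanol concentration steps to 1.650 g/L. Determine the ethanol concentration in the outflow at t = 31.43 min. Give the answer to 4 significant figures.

1.591 g/L

Accumulation = in − out for the solute gives V dC/dt = Q(C_in − C).
Rewrite as dC/dt + C/τ = C_in/τ, τ = V/Q = 9.42459 min.
Integrating: C(t) = C_in + (C₀ − C_in) e^(−t/τ).
C(31.43) = 1.650 + (0 − 1.650)·e^(−31.43/9.42459) = 1.650 + (-1.65000)·0.0356184 = 1.59123 g/L.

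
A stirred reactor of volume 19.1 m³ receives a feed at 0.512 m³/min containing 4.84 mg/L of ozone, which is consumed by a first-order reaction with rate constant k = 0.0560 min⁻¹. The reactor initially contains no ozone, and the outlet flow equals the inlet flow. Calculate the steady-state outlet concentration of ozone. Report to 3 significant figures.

Species balance: V dC/dt = Q C_in − Q C − k V C.
At steady state: 0 = Q C_in − (Q + kV) C_ss, so C_ss = Q C_in/(Q + kV).
C_ss = 0.512·4.84/(0.512 + 0.0560·19.1) = 2.4781/1.5816 = 1.5668 mg/L.

1.57 mg/L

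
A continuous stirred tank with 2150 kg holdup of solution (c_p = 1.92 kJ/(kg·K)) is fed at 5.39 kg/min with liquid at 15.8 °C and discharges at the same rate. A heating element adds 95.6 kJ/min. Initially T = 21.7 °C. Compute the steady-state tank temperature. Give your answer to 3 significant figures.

25.0 °C

M c_p dT/dt = ṁ c_p (T_in − T) + Q̇.
At steady state dT/dt = 0 ⇒ T_ss = T_in + Q̇/(ṁ c_p) = 15.8 + 95.6/(5.39·1.92) = 25.038 °C.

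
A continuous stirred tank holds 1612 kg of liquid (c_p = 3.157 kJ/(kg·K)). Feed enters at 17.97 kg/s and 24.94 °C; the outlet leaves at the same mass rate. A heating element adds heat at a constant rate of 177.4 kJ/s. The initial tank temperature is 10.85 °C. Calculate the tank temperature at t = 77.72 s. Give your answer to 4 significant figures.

First-law balance (no shaft work): M c_p dT/dt = ṁ c_p (T_in − T) + 177.4.
τ = M/ṁ = 89.7051 s; T_ss = T_in + Q̇/(ṁ c_p) = 24.94 + 177.4/(17.97·3.157) = 28.0670 °C.
This is linear first-order; T(t) = T_ss + (T₀ − T_ss) e^(−t/τ).
T(77.72) = 28.0670 + (-17.2170)·e^(−77.72/89.7051) = 28.0670 + (-17.2170)·0.420465 = 20.8279 °C.

20.83 °C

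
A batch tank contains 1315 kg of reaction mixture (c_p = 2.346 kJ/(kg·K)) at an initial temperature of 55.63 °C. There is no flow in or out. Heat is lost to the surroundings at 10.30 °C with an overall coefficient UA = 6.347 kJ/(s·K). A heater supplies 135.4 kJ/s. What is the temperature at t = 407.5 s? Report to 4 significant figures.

Lumped-capacitance energy balance: M c_p dT/dt = UA(T_amb − T) + Q̇.
dT/dt = (T_ss − T)/τ with T_ss = T_amb + Q̇/UA = 10.30 + 135.4/6.347 = 31.6329 °C, τ = M c_p/UA = 1315·2.346/6.347 = 486.055 s.
T approaches T_ss exponentially: T(t) = T_ss + (T₀ − T_ss) e^(−t/τ).
T(407.5) = 31.6329 + (23.9971)·0.432409 = 42.0095 °C.

42.01 °C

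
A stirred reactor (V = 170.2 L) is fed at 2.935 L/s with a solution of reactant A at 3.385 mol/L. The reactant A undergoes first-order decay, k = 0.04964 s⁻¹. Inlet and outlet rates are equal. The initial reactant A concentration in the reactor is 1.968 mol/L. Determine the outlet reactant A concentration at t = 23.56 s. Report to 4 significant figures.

1.099 mol/L

V dC/dt = Q(C_in − C) − k V C.
dC/dt = (Q/V) C_in − (Q/V + k) C; effective rate a = Q/V + k = 0.0172444 + 0.04964 = 0.0668844 s⁻¹.
C_ss = Q C_in/(Q + kV) = 0.872735 mol/L; C(t) = C_ss + (C₀ − C_ss) e^(−a t).
C(23.56) = 0.872735 + (1.09527)·e^(−0.0668844·23.56) = 0.872735 + (1.09527)·0.206843 = 1.09928 mol/L.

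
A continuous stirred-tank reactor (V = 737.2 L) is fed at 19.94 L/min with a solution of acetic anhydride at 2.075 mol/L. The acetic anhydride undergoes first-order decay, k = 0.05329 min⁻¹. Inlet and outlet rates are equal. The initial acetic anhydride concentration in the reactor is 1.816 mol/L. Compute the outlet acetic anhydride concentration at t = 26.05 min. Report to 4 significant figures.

0.8364 mol/L

V dC/dt = Q(C_in − C) − k V C.
dC/dt = (Q/V) C_in − (Q/V + k) C; effective rate a = Q/V + k = 0.0270483 + 0.05329 = 0.0803383 min⁻¹.
C_ss = Q C_in/(Q + kV) = 0.698611 mol/L; C(t) = C_ss + (C₀ − C_ss) e^(−a t).
C(26.05) = 0.698611 + (1.11739)·e^(−0.0803383·26.05) = 0.698611 + (1.11739)·0.123340 = 0.836429 mol/L.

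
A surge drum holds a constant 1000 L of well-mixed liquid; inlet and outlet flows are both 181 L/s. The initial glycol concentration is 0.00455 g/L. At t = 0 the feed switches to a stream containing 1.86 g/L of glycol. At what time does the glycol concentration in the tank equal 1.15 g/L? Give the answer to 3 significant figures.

Accumulation = in − out for the solute gives V dC/dt = Q(C_in − C), so τ = V/Q = 5.5249 s.
C(t) = C_in + (C₀ − C_in) e^(−t/τ). Set C = 1.15 and solve for t:
e^(−t/τ) = (C − C_in)/(C₀ − C_in) = (1.15 − 1.86)/(0.00455 − 1.86) = 0.38266
t = −τ ln(…) = 5.5249 × 0.96062 = 5.3073 s.

5.31 s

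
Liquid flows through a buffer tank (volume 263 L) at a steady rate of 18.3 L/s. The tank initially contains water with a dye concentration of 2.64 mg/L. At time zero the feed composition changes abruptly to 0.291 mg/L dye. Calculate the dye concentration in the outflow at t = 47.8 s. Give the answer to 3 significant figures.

0.375 mg/L

Transient balance on the dissolved component: V dC/dt = Q(C_in − C).
Rewrite as dC/dt + C/τ = C_in/τ, τ = V/Q = 14.372 s.
Integrating: C(t) = C_in + (C₀ − C_in) e^(−t/τ).
C(47.8) = 0.291 + (2.64 − 0.291)·e^(−47.8/14.372) = 0.291 + (2.3490)·0.035936 = 0.37541 mg/L.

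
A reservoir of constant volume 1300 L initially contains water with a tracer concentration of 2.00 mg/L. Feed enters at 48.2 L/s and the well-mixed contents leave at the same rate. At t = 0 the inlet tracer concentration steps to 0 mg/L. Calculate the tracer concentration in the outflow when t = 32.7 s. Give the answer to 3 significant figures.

Unsteady species balance (constant V, well mixed): V dC/dt = Q(C_in − C).
Time constant τ = V/Q = 1300/48.2 = 26.971 s.
Solution: C(t) = C_in + (C₀ − C_in) e^(−t/τ).
C(32.7) = 0 + (2.00 − 0)·e^(−32.7/26.971) = 0 + (2.0000)·0.29748 = 0.59496 mg/L.

0.595 mg/L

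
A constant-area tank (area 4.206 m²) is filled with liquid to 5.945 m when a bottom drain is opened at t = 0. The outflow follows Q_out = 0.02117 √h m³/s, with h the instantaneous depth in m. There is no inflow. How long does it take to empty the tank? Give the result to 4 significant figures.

968.8 s

With no inflow, A dh/dt = −0.02117 √h.
Separate and integrate: 2(√h − √h₀) = −(0.02117/A) t.
Tank is empty when √h = 0: t_empty = 2A√h₀/0.02117.
t_empty = 2·4.206·√5.945/0.02117 = 8.41200·2.43824/0.02117 = 968.845 s.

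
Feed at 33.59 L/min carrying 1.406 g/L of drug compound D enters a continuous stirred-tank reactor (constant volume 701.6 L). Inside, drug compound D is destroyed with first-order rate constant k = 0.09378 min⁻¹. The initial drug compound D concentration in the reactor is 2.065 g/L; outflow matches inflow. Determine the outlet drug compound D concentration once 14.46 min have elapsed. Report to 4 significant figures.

0.6802 g/L

Species balance: V dC/dt = Q C_in − Q C − k V C.
dC/dt = (Q/V) C_in − (Q/V + k) C; effective rate a = Q/V + k = 0.0478763 + 0.09378 = 0.141656 min⁻¹.
C_ss = Q C_in/(Q + kV) = 0.475193 g/L; C(t) = C_ss + (C₀ − C_ss) e^(−a t).
C(14.46) = 0.475193 + (1.58981)·e^(−0.141656·14.46) = 0.475193 + (1.58981)·0.128948 = 0.680195 g/L.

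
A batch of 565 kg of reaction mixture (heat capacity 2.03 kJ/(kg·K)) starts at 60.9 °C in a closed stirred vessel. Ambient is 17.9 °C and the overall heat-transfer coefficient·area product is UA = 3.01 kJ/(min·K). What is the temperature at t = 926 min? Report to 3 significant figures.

21.7 °C

First-law balance (no shaft work): M c_p dT/dt = −UA(T − T_amb).
dT/dt = (T_ss − T)/τ with T_ss = T_amb = 17.900 °C, τ = M c_p/UA = 565·2.03/3.01 = 381.05 min.
Integrating: T(t) = T_ss + (T₀ − T_ss) e^(−t/τ).
T(926) = 17.900 + (43.000)·0.088024 = 21.685 °C.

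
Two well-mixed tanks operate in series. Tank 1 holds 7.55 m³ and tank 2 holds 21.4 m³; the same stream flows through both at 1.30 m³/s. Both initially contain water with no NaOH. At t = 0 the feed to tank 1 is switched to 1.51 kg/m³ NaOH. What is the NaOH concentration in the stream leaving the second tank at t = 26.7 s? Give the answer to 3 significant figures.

1.06 kg/m³

Time constants: τᵢ = Vᵢ/Q for each well-mixed tank.
τ₁ = 7.55/1.30 = 5.8077 s; τ₂ = 21.4/1.30 = 16.462 s.
Tank 1: C₁ = C_in(1 − e^(−t/τ₁)). Tank 2 (τ₁ ≠ τ₂): C₂ = C_in[1 − (τ₁ e^(−t/τ₁) − τ₂ e^(−t/τ₂))/(τ₁ − τ₂)].
At t = 26.7: e^(−t/τ₁) = 0.010078, e^(−t/τ₂) = 0.19751.
C₂ = 1.51·[1 − (5.8077·0.010078 − 16.462·0.19751)/(-10.654)] = 1.51·0.70032 = 1.0575 kg/m³.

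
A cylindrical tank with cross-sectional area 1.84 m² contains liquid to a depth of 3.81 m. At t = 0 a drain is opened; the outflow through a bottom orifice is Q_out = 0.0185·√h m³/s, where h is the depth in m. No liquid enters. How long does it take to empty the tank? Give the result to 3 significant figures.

A dh/dt = −Q_out = −0.0185 √h.
This is separable: 2 d(√h)/dt = −0.0185/A, so √h = √h₀ − (0.0185/(2A)) t.
Tank is empty when √h = 0: t_empty = 2A√h₀/0.0185.
t_empty = 2·1.84·√3.81/0.0185 = 3.6800·1.9519/0.0185 = 388.27 s.

388 s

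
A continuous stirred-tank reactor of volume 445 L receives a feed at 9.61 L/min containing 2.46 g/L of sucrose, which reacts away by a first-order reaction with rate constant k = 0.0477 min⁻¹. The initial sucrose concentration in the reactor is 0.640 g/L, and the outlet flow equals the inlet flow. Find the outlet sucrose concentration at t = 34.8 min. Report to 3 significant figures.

0.755 g/L

Accumulation = in − out − consumed: V dC/dt = Q C_in − Q C − k V C.
dC/dt = (Q/V) C_in − (Q/V + k) C; effective rate a = Q/V + k = 0.021596 + 0.0477 = 0.069296 min⁻¹.
C_ss = Q C_in/(Q + kV) = 0.76664 g/L; C(t) = C_ss + (C₀ − C_ss) e^(−a t).
C(34.8) = 0.76664 + (-0.12664)·e^(−0.069296·34.8) = 0.76664 + (-0.12664)·0.089682 = 0.75529 g/L.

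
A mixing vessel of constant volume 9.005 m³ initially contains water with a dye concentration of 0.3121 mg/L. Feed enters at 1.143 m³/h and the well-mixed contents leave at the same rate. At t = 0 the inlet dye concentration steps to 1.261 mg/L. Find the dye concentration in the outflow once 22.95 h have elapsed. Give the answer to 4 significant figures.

1.209 mg/L

Transient balance on the dissolved component: V dC/dt = Q(C_in − C).
So dC/dt = (C_in − C)/τ with τ = V/Q = 9.005/1.143 = 7.87839 h.
Integrating: C(t) = C_in + (C₀ − C_in) e^(−t/τ).
C(22.95) = 1.261 + (0.3121 − 1.261)·e^(−22.95/7.87839) = 1.261 + (-0.948900)·0.0543108 = 1.20946 mg/L.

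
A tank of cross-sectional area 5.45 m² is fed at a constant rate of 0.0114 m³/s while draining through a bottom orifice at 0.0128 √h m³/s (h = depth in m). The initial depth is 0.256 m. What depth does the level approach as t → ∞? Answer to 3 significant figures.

Level balance: A dh/dt = 0.0114 − 0.0128 √h. Setting dh/dt = 0:
Q_in = 0.0128 √h_ss ⇒ √h_ss = 0.0114/0.0128 = 0.89062.
h_ss = 0.89062² = 0.79321 m. (Since h₀ = 0.256 m < h_ss, the level will rise toward this value.)

0.793 m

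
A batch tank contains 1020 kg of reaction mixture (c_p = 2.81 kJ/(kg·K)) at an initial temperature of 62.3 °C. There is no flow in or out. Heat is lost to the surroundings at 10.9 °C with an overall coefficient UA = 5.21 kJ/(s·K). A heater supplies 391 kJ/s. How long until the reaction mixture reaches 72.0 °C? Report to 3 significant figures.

M c_p dT/dt = −UA(T − T_amb) + Q̇.
τ = M c_p/UA = 550.13 s; T_ss = T_amb + Q̇/UA = 10.9 + 391/5.21 = 85.948 °C.
T(t) = T_ss + (T₀ − T_ss)e^(−t/τ); set T = 72.0:
t = −τ ln[(T − T_ss)/(T₀ − T_ss)] = −550.13 · ln(0.58982) = 290.44 s.

290 s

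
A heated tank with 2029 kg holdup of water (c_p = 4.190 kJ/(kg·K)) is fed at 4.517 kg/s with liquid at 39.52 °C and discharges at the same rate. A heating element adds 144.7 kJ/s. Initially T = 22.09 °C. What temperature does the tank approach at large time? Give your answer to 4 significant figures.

First-law balance (no shaft work): M c_p dT/dt = ṁ c_p (T_in − T) + 144.7.
At steady state dT/dt = 0 ⇒ T_ss = T_in + Q̇/(ṁ c_p) = 39.52 + 144.7/(4.517·4.190) = 47.1655 °C.

47.17 °C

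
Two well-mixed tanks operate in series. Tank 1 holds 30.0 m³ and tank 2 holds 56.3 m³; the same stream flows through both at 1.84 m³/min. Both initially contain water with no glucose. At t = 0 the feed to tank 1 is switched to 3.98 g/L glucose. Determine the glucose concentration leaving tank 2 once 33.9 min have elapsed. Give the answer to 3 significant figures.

Time constants: τᵢ = Vᵢ/Q for each well-mixed tank.
τ₁ = 30.0/1.84 = 16.304 min; τ₂ = 56.3/1.84 = 30.598 min.
Tank 1: C₁ = C_in(1 − e^(−t/τ₁)). Tank 2 (τ₁ ≠ τ₂): C₂ = C_in[1 − (τ₁ e^(−t/τ₁) − τ₂ e^(−t/τ₂))/(τ₁ − τ₂)].
At t = 33.9: e^(−t/τ₁) = 0.12503, e^(−t/τ₂) = 0.33024.
C₂ = 3.98·[1 − (16.304·0.12503 − 30.598·0.33024)/(-14.293)] = 3.98·0.43567 = 1.7340 g/L.

1.73 g/L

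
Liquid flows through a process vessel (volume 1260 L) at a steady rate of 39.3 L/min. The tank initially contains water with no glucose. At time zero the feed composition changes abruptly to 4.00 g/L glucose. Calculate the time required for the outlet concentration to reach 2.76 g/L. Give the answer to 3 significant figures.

37.5 min

Mass balance on the solute (V constant): V dC/dt = Q(C_in − C), so τ = V/Q = 32.061 min.
C(t) = C_in + (C₀ − C_in) e^(−t/τ). Set C = 2.76 and solve for t:
e^(−t/τ) = (C − C_in)/(C₀ − C_in) = (2.76 − 4.00)/(0 − 4.00) = 0.31000
t = −τ ln(…) = 32.061 × 1.1712 = 37.549 min.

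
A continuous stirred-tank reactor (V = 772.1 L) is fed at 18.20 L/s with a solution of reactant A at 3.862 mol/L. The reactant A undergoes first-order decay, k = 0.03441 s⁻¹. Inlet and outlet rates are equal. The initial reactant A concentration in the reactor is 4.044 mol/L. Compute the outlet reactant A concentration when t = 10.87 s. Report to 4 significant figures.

Accumulation = in − out − consumed: V dC/dt = Q C_in − Q C − k V C.
This is linear with rate a = Q/V + k = 0.0579821 s⁻¹.
C_ss = Q C_in/(Q + kV) = 1.57006 mol/L; C(t) = C_ss + (C₀ − C_ss) e^(−a t).
C(10.87) = 1.57006 + (2.47394)·e^(−0.0579821·10.87) = 1.57006 + (2.47394)·0.532451 = 2.88731 mol/L.

2.887 mol/L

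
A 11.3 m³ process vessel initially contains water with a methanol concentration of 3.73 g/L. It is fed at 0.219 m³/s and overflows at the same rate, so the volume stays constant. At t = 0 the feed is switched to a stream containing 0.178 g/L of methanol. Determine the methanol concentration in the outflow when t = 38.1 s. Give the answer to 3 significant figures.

1.88 g/L

Transient balance on the dissolved component: V dC/dt = Q(C_in − C).
Time constant τ = V/Q = 11.3/0.219 = 51.598 s.
Solution: C(t) = C_in + (C₀ − C_in) e^(−t/τ).
C(38.1) = 0.178 + (3.73 − 0.178)·e^(−38.1/51.598) = 0.178 + (3.5520)·0.47788 = 1.8754 g/L.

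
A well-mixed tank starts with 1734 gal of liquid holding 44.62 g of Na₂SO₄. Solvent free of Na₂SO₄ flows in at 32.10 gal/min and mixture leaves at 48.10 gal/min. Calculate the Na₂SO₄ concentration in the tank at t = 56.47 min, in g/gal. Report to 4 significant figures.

Let m(t) be the amount of Na₂SO₄. Volume: V(t) = V₀ + (Q_in − Q_out) t = 1734 − 16.0000 t; V(56.47) = 830.480 gal.
No Na₂SO₄ enters, so dm/dt = −Q_out · (m/V).
dm/m = −Q_out dt/(V₀ − 16.0000 t); integrating gives ln(m/m₀) = −(Q_out/(Q_in−Q_out)) ln(V/V₀).
m = m₀ (V₀/V)^(Q_out/(Q_in−Q_out)) = 44.62 × (1734/830.480)^(-3.00625) = 4.87946 g.
C = m/V = 4.87946/830.480 = 0.00587547 g/gal.

0.005875 g/gal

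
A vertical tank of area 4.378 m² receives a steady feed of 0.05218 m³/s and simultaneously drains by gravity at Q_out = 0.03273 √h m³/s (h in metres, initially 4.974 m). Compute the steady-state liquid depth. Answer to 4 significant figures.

Unsteady balance on liquid volume: A dh/dt = Q_in − 0.03273 √h. At steady state dh/dt = 0:
Q_in = 0.03273 √h_ss ⇒ √h_ss = 0.05218/0.03273 = 1.59426.
h_ss = 1.59426² = 2.54165 m. (Since h₀ = 4.974 m > h_ss, the level will fall toward this value.)

2.542 m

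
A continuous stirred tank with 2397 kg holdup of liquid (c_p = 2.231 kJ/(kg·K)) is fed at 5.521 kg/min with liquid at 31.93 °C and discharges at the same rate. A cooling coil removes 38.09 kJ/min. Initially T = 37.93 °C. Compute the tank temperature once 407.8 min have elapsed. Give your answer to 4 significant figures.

32.39 °C

Heat balance on the well-mixed liquid: M c_p dT/dt = ṁ c_p (T_in − T) − 38.09.
τ = M/ṁ = 434.160 min; T_ss = T_in − Q̇/(ṁ c_p) = 31.93 − 38.09/(5.521·2.231) = 28.8376 °C.
Solution: T(t) = T_ss + (T₀ − T_ss) e^(−t/τ).
T(407.8) = 28.8376 + (9.09239)·e^(−407.8/434.160) = 28.8376 + (9.09239)·0.390908 = 32.3919 °C.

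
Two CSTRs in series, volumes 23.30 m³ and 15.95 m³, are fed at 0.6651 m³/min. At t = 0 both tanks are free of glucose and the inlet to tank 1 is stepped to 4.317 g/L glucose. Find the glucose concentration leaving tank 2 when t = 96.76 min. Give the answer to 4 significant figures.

3.618 g/L

Each tank obeys Vᵢ dCᵢ/dt = Q(Cᵢ₋₁ − Cᵢ), so τᵢ = Vᵢ/Q.
τ₁ = 23.30/0.6651 = 35.0323 min; τ₂ = 15.95/0.6651 = 23.9814 min.
Tank 1: C₁ = C_in(1 − e^(−t/τ₁)). Tank 2 (τ₁ ≠ τ₂): C₂ = C_in[1 − (τ₁ e^(−t/τ₁) − τ₂ e^(−t/τ₂))/(τ₁ − τ₂)].
At t = 96.76: e^(−t/τ₁) = 0.0631640, e^(−t/τ₂) = 0.0176892.
C₂ = 4.317·[1 − (35.0323·0.0631640 − 23.9814·0.0176892)/(11.0510)] = 4.317·0.838153 = 3.61830 g/L.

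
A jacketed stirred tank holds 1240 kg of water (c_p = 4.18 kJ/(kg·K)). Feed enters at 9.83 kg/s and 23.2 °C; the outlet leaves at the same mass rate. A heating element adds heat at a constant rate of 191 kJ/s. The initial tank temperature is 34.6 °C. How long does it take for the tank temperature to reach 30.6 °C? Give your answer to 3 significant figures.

Unsteady energy balance on the tank contents: M c_p dT/dt = ṁ c_p (T_in − T) + 191.
τ = M/ṁ = 126.14 s; T_ss = T_in + Q̇/(ṁ c_p) = 27.848 °C.
T(t) = T_ss + (T₀ − T_ss) e^(−t/τ). Set T = 30.6:
e^(−t/τ) = (30.6 − 27.848)/(34.6 − 27.848) = 0.40755
t = −126.14 · ln(0.40755) = 113.23 s.

113 s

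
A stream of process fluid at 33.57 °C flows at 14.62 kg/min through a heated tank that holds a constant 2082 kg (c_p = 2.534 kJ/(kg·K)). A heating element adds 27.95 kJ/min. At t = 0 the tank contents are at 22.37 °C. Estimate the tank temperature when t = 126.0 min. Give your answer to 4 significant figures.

M c_p dT/dt = ṁ c_p (T_in − T) + Q̇.
Rearrange: dT/dt = (T_ss − T)/τ with τ = M/ṁ = 142.408 min and T_ss = T_in + Q̇/(ṁ c_p) = 34.3244 °C.
Integrating: T(t) = T_ss + (T₀ − T_ss) e^(−t/τ).
T(126.0) = 34.3244 + (-11.9544)·e^(−126.0/142.408) = 34.3244 + (-11.9544)·0.412803 = 29.3896 °C.

29.39 °C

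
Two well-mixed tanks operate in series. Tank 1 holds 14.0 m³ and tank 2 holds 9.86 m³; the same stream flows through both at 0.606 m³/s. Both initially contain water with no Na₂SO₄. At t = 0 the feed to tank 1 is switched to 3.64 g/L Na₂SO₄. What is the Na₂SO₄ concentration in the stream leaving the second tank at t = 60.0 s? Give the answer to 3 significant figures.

Species balance on tank i: dCᵢ/dt = (Cᵢ₋₁ − Cᵢ)/τᵢ with τᵢ = Vᵢ/Q.
τ₁ = 14.0/0.606 = 23.102 s; τ₂ = 9.86/0.606 = 16.271 s.
Solving the cascade with C₁(0)=C₂(0)=0 gives C₂(t) = C_in[1 − (τ₁ e^(−t/τ₁) − τ₂ e^(−t/τ₂))/(τ₁ − τ₂)].
At t = 60.0: e^(−t/τ₁) = 0.074486, e^(−t/τ₂) = 0.025031.
C₂ = 3.64·[1 − (23.102·0.074486 − 16.271·0.025031)/(6.8317)] = 3.64·0.80773 = 2.9401 g/L.

2.94 g/L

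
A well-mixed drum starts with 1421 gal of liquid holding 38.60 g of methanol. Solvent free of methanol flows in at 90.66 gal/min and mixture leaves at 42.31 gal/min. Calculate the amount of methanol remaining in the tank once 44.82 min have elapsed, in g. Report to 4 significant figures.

Let m(t) be the amount of methanol. Volume: V(t) = V₀ + (Q_in − Q_out) t = 1421 + 48.3500 t; V(44.82) = 3588.05 gal.
Species balance (pure solvent in): dm/dt = −Q_out · m/V(t).
Separate: dm/m = −Q_out dt/V(t) ⇒ ln(m/m₀) = −(Q_out/(Q_in−Q_out)) ln(V/V₀).
m = m₀ (V₀/V)^(Q_out/(Q_in−Q_out)) = 38.60 × (1421/3588.05)^(0.875078) = 17.1623 g.

17.16 g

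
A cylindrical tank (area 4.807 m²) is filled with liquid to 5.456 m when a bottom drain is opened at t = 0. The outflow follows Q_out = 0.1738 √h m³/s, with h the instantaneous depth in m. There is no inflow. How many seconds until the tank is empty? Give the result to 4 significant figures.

129.2 s

A dh/dt = −Q_out = −0.1738 √h.
This is separable: 2 d(√h)/dt = −0.1738/A, so √h = √h₀ − (0.1738/(2A)) t.
Set h = 0: 2√h₀ = (0.1738/A) t_empty ⇒ t_empty = 2A√h₀/0.1738.
t_empty = 2·4.807·√5.456/0.1738 = 9.61400·2.33581/0.1738 = 129.209 s.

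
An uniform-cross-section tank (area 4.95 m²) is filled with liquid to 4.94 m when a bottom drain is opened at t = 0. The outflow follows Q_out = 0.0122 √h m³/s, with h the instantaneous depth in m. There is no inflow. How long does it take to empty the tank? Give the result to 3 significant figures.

Accumulation of liquid (constant cross-section A): A dh/dt = −0.0122 √h.
Separate and integrate: 2(√h − √h₀) = −(0.0122/A) t.
Tank is empty when √h = 0: t_empty = 2A√h₀/0.0122.
t_empty = 2·4.95·√4.94/0.0122 = 9.9000·2.2226/0.0122 = 1803.6 s.

1800 s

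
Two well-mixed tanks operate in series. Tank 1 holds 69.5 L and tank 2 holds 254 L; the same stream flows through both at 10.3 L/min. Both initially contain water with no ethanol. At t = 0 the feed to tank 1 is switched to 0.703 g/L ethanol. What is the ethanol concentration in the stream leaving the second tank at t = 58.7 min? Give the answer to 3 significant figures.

Species balance on tank i: dCᵢ/dt = (Cᵢ₋₁ − Cᵢ)/τᵢ with τᵢ = Vᵢ/Q.
τ₁ = 69.5/10.3 = 6.7476 min; τ₂ = 254/10.3 = 24.660 min.
Solving the cascade with C₁(0)=C₂(0)=0 gives C₂(t) = C_in[1 − (τ₁ e^(−t/τ₁) − τ₂ e^(−t/τ₂))/(τ₁ − τ₂)].
At t = 58.7: e^(−t/τ₁) = 0.00016668, e^(−t/τ₂) = 0.092518.
C₂ = 0.703·[1 − (6.7476·0.00016668 − 24.660·0.092518)/(-17.913)] = 0.703·0.87269 = 0.61350 g/L.

0.614 g/L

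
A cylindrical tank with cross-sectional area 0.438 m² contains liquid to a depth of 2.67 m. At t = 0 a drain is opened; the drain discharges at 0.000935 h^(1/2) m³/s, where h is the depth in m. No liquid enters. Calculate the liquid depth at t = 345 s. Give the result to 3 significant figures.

A dh/dt = −Q_out = −0.000935 √h.
∫ h^(−1/2) dh = −(0.000935/A) ∫ dt, giving 2√h = 2√h₀ − (0.000935/A) t.
√h = √2.67 − 0.000935·345/(2·0.438) = 1.6340 − 0.36824 = 1.2658.
h = 1.2658² = 1.6022 m.

1.60 m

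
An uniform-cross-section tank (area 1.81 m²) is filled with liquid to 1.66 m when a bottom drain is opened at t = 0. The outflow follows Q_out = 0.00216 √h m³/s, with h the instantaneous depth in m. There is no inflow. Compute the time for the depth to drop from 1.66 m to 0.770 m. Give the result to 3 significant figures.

A dh/dt = −Q_out = −0.00216 √h.
∫ h^(−1/2) dh = −(0.00216/A) ∫ dt, giving 2√h = 2√h₀ − (0.00216/A) t.
t = 2A(√h₀ − √h)/0.00216 = 2·1.81·(√1.66 − √0.770)/0.00216
  = 3.6200 × (1.2884 − 0.87750) / 0.00216 = 688.66 s.

689 s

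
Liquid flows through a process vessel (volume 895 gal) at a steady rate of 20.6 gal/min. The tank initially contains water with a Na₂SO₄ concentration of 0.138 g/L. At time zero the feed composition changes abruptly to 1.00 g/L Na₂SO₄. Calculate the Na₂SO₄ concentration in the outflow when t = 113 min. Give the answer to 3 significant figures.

0.936 g/L

Unsteady species balance (constant V, well mixed): V dC/dt = Q(C_in − C).
Rewrite as dC/dt + C/τ = C_in/τ, τ = V/Q = 43.447 min.
This is linear first-order; C(t) = C_in + (C₀ − C_in) e^(−t/τ).
C(113) = 1.00 + (0.138 − 1.00)·e^(−113/43.447) = 1.00 + (-0.86200)·0.074207 = 0.93603 g/L.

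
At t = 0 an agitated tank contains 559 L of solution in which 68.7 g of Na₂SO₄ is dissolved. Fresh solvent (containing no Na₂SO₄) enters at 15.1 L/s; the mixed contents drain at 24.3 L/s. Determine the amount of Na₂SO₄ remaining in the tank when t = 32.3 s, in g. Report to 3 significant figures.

9.27 g

Let m(t) be the amount of Na₂SO₄. Volume: V(t) = V₀ + (Q_in − Q_out) t = 559 − 9.2000 t; V(32.3) = 261.84 L.
Species balance (pure solvent in): dm/dt = −Q_out · m/V(t).
dm/m = −Q_out dt/(V₀ − 9.2000 t); integrating gives ln(m/m₀) = −(Q_out/(Q_in−Q_out)) ln(V/V₀).
m = m₀ (V₀/V)^(Q_out/(Q_in−Q_out)) = 68.7 × (559/261.84)^(-2.6413) = 9.2678 g.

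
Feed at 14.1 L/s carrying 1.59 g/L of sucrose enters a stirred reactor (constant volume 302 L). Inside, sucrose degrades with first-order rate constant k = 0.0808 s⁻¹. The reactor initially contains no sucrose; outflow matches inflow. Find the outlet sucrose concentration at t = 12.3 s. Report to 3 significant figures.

0.461 g/L

Accumulation = in − out − consumed: V dC/dt = Q C_in − Q C − k V C.
This is linear with rate a = Q/V + k = 0.12749 s⁻¹.
C_ss = Q C_in/(Q + kV) = 0.58229 g/L; C(t) = C_ss + (C₀ − C_ss) e^(−a t).
C(12.3) = 0.58229 + (-0.58229)·e^(−0.12749·12.3) = 0.58229 + (-0.58229)·0.20844 = 0.46092 g/L.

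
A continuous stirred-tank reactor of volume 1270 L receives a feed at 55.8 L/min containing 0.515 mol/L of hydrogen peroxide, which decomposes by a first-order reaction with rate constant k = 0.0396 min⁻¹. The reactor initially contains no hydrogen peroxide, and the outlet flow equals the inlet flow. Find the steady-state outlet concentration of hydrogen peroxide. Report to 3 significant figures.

0.271 mol/L

Accumulation = in − out − consumed: V dC/dt = Q C_in − Q C − k V C.
Steady state (dC/dt = 0): C_ss = Q C_in/(Q + kV) = C_in/(1 + kV/Q).
C_ss = 55.8·0.515/(55.8 + 0.0396·1270) = 28.737/106.09 = 0.27087 mol/L.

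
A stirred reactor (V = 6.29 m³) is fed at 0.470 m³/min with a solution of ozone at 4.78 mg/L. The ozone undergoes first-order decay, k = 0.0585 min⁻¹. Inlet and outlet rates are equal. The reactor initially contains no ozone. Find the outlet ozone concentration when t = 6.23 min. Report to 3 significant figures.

1.51 mg/L

V dC/dt = Q(C_in − C) − k V C.
dC/dt = (Q/V) C_in − (Q/V + k) C; effective rate a = Q/V + k = 0.074722 + 0.0585 = 0.13322 min⁻¹.
C_ss = Q C_in/(Q + kV) = 2.6810 mg/L; C(t) = C_ss + (C₀ − C_ss) e^(−a t).
C(6.23) = 2.6810 + (-2.6810)·e^(−0.13322·6.23) = 2.6810 + (-2.6810)·0.43606 = 1.5119 mg/L.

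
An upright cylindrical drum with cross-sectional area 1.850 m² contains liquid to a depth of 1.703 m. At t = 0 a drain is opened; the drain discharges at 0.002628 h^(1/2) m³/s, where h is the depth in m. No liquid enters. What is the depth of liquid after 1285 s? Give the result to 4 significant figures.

0.1539 m

A dh/dt = −Q_out = −0.002628 √h.
∫ h^(−1/2) dh = −(0.002628/A) ∫ dt, giving 2√h = 2√h₀ − (0.002628/A) t.
√h = √1.703 − 0.002628·1285/(2·1.850) = 1.30499 − 0.912697 = 0.392293.
h = 0.392293² = 0.153894 m.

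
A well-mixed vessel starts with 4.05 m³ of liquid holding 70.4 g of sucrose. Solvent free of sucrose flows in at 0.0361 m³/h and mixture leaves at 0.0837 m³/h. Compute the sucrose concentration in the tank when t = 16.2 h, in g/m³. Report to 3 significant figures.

14.8 g/m³

Total volume: dV/dt = Q_in − Q_out = -0.047600 m³/h, so V(t) = 4.05 − 0.047600 t and V(16.2) = 3.2789 m³.
Species balance (pure solvent in): dm/dt = −Q_out · m/V(t).
Separate: dm/m = −Q_out dt/V(t) ⇒ ln(m/m₀) = −(Q_out/(Q_in−Q_out)) ln(V/V₀).
m = m₀ (V₀/V)^(Q_out/(Q_in−Q_out)) = 70.4 × (4.05/3.2789)^(-1.7584) = 48.560 g.
C = m/V = 48.560/3.2789 = 14.810 g/m³.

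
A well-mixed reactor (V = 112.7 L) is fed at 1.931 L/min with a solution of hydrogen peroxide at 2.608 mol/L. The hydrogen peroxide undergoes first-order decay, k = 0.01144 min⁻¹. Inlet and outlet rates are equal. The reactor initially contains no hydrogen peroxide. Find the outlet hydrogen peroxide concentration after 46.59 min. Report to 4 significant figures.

Accumulation = in − out − consumed: V dC/dt = Q C_in − Q C − k V C.
dC/dt = (Q/V) C_in − (Q/V + k) C; effective rate a = Q/V + k = 0.0171340 + 0.01144 = 0.0285740 min⁻¹.
C_ss = Q C_in/(Q + kV) = 1.56385 mol/L; C(t) = C_ss + (C₀ − C_ss) e^(−a t).
C(46.59) = 1.56385 + (-1.56385)·e^(−0.0285740·46.59) = 1.56385 + (-1.56385)·0.264144 = 1.15077 mol/L.

1.151 mol/L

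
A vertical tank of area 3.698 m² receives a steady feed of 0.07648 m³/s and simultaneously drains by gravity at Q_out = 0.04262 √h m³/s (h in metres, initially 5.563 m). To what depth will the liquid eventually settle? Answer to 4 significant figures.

3.220 m

Volume balance on the tank: A dh/dt = Q_in − 0.04262 √h. At steady state dh/dt = 0:
Q_in = 0.04262 √h_ss ⇒ √h_ss = 0.07648/0.04262 = 1.79446.
h_ss = 1.79446² = 3.22010 m. (Since h₀ = 5.563 m > h_ss, the level will fall toward this value.)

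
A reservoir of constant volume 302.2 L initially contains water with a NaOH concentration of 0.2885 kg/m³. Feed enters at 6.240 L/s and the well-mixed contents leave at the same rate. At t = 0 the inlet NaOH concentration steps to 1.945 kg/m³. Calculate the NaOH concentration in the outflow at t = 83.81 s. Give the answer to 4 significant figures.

Mass balance on the solute (V constant): V dC/dt = Q(C_in − C).
Time constant τ = V/Q = 302.2/6.240 = 48.4295 s.
Integrating: C(t) = C_in + (C₀ − C_in) e^(−t/τ).
C(83.81) = 1.945 + (0.2885 − 1.945)·e^(−83.81/48.4295) = 1.945 + (-1.65650)·0.177186 = 1.65149 kg/m³.

1.651 kg/m³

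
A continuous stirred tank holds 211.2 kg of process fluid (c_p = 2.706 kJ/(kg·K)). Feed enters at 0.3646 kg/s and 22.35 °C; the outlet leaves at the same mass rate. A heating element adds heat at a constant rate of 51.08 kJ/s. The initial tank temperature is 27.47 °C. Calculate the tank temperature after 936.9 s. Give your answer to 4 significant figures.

M c_p dT/dt = ṁ c_p (T_in − T) + Q̇.
Rearrange: dT/dt = (T_ss − T)/τ with τ = M/ṁ = 579.265 s and T_ss = T_in + Q̇/(ṁ c_p) = 74.1234 °C.
This is linear first-order; T(t) = T_ss + (T₀ − T_ss) e^(−t/τ).
T(936.9) = 74.1234 + (-46.6534)·e^(−936.9/579.265) = 74.1234 + (-46.6534)·0.198415 = 64.8666 °C.

64.87 °C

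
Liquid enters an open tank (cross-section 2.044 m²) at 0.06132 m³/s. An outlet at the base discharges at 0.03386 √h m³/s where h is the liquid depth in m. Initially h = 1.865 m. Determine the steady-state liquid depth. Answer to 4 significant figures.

3.280 m

Unsteady balance on liquid volume: A dh/dt = Q_in − 0.03386 √h. At steady state dh/dt = 0:
Q_in = 0.03386 √h_ss ⇒ √h_ss = 0.06132/0.03386 = 1.81099.
h_ss = 1.81099² = 3.27967 m. (Since h₀ = 1.865 m < h_ss, the level will rise toward this value.)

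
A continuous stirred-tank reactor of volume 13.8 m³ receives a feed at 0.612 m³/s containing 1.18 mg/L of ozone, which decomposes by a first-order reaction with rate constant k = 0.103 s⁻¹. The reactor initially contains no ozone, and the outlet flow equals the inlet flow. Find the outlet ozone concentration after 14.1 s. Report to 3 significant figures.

Species balance: V dC/dt = Q C_in − Q C − k V C.
This is linear with rate a = Q/V + k = 0.14735 s⁻¹.
C_ss = Q C_in/(Q + kV) = 0.35515 mg/L; C(t) = C_ss + (C₀ − C_ss) e^(−a t).
C(14.1) = 0.35515 + (-0.35515)·e^(−0.14735·14.1) = 0.35515 + (-0.35515)·0.12523 = 0.31067 mg/L.

0.311 mg/L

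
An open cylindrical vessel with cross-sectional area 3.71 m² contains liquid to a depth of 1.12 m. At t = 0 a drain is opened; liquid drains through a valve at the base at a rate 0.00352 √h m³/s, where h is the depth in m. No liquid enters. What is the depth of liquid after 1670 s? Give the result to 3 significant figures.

0.0708 m

With no inflow, A dh/dt = −0.00352 √h.
Separate and integrate: 2(√h − √h₀) = −(0.00352/A) t.
√h = √1.12 − 0.00352·1670/(2·3.71) = 1.0583 − 0.79224 = 0.26606.
h = 0.26606² = 0.070790 m.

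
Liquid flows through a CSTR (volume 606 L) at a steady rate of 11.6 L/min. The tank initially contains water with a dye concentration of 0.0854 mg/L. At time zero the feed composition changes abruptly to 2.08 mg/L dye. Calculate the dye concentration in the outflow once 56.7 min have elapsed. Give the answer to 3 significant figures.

Mass balance on the solute (V constant): V dC/dt = Q(C_in − C).
Rewrite as dC/dt + C/τ = C_in/τ, τ = V/Q = 52.241 min.
Integrating: C(t) = C_in + (C₀ − C_in) e^(−t/τ).
C(56.7) = 2.08 + (0.0854 − 2.08)·e^(−56.7/52.241) = 2.08 + (-1.9946)·0.33778 = 1.4063 mg/L.

1.41 mg/L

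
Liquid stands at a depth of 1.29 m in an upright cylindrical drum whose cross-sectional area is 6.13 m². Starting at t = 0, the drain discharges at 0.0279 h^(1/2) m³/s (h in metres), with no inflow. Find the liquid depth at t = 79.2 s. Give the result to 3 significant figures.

0.913 m

Mass balance (ρ constant): A dh/dt = −0.0279 √h.
Separate and integrate: 2(√h − √h₀) = −(0.0279/A) t.
√h = √1.29 − 0.0279·79.2/(2·6.13) = 1.1358 − 0.18023 = 0.95555.
h = 0.95555² = 0.91307 m.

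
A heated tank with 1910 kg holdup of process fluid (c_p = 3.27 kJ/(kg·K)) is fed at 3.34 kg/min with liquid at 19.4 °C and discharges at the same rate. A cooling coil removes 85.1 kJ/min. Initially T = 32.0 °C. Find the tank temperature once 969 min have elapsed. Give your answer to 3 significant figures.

M c_p dT/dt = ṁ c_p (T_in − T) − Q̇.
Rearrange: dT/dt = (T_ss − T)/τ with τ = M/ṁ = 571.86 min and T_ss = T_in − Q̇/(ṁ c_p) = 11.608 °C.
T approaches T_ss exponentially: T(t) = T_ss + (T₀ − T_ss) e^(−t/τ).
T(969) = 11.608 + (20.392)·e^(−969/571.86) = 11.608 + (20.392)·0.18369 = 15.354 °C.

15.4 °C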